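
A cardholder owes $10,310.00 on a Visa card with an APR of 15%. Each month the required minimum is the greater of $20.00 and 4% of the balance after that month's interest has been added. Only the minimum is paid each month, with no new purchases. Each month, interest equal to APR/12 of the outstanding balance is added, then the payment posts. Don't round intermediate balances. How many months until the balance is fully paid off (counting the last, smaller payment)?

137 months

Monthly rate r = 15%/12 = 1.25% = 0.0125.
While 4% of the post-interest balance exceeds $20.00, each month B ← (B·(1+r))·(1 − 0.04), i.e. B shrinks by the factor (1+r)·0.96 = 0.972.
This holds for months 1–107. Entering month 108 the balance is $493.80; 4% of the post-interest balance is now below $20.00, so the flat $20.00 minimum applies from here.
From month 108 a fixed $20.00 at rate r clears $493.80 in 30 more payments. Total: 107 + 30 = 137 months.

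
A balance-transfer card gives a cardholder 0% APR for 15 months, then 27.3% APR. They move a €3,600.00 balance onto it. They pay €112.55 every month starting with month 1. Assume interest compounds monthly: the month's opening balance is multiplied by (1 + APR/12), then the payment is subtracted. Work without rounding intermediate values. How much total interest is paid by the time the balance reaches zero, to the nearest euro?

Promo months 1–15 at r₀ = 0%/12 = 0; months 16+ at r₁ = 27.3%/12 = 0.02275.
After month 15 (no interest yet): B = €3,600.00 − 15·€112.55 = €1,911.75.
Then at r₁ with €112.55/mo: n₂ = −ln(1 − r₁·B/P)/ln(1+r₁) ≈ 21.71 → 22 more payments.
Total paid = 36·€112.55 + €80.61 = €4,132.41; interest = €4,132.41 − €3,600.00 = €532.41.

€532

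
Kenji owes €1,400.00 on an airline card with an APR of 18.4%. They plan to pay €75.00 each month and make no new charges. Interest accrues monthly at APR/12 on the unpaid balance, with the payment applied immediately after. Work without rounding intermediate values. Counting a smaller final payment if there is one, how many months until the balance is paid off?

23 months

Monthly rate r = 18.4%/12 = 1.53333% = 0.0153333.
Recurrence: B ← B·(1+r) − €75.00.
Month 1: interest €21.47; balance after payment €1,346.47.
Month 2: interest €20.65; balance after payment €1,292.11.
Closed form: n = −ln(1 − rB₀/P)/ln(1+r) = −ln(0.71378)/ln(1.01533) ≈ 22.158, so the balance reaches zero during payment 23.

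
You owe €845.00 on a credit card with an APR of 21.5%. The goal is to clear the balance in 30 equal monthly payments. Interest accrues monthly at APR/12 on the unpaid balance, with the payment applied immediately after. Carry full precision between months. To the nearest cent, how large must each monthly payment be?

Monthly rate r = 21.5%/12 = 1.79167% = 0.0179167.
Level-payment amortization: P = B₀·r / (1 − (1+r)^(−n)) = 845.00·0.0179167 / (1 − 1.01792^(−30)).
Denominator 1 − (1+r)^(−30) = 0.413006568.
P = 15.1396 / 0.413006568 ≈ 36.66.

€36.66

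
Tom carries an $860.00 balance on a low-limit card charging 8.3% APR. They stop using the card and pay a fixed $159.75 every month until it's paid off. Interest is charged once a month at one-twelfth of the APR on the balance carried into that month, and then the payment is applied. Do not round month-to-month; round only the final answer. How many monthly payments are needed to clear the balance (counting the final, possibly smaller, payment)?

6 months

Monthly rate r = 8.3%/12 = 0.691667% = 0.00691667.
Recurrence: B ← B·(1+r) − $159.75.
Month 1: interest $5.95; balance after payment $706.20.
Month 2: interest $4.88; balance after payment $551.33.
Month 3: interest $3.81; balance after payment $395.40.
Month 4: interest $2.73; balance after payment $238.38.
Month 5: interest $1.65; balance after payment $80.28.
Month 6: interest $0.56; balance after payment $0.00.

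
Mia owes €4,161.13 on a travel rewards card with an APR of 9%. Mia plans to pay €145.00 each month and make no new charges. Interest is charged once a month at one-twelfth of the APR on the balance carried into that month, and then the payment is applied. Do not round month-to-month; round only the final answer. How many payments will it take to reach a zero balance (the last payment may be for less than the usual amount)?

33 months

Monthly rate r = 9%/12 = 0.75% = 0.0075.
Recurrence: B ← B·(1+r) − €145.00.
Month 1: interest €31.21; balance after payment €4,047.34.
Month 2: interest €30.36; balance after payment €3,932.69.
Closed form: n = −ln(1 − rB₀/P)/ln(1+r) = −ln(0.78477)/ln(1.0075) ≈ 32.436, so the balance reaches zero during payment 33.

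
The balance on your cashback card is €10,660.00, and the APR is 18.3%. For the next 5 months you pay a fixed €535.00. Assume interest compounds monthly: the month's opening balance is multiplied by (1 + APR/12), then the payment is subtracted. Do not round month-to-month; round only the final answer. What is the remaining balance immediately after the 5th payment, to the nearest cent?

Monthly rate r = 18.3%/12 = 1.525% = 0.01525.
Each month: B ← B·(1+r) − €535.00.
Month 1: interest €162.57; balance after payment €10,287.57.
Month 2: interest €156.89; balance after payment €9,909.45.
Month 3: interest €151.12; balance after payment €9,525.57.
Month 4: interest €145.26; balance after payment €9,135.83.
Month 5: interest €139.32; balance after payment €8,740.16.

€8,740.16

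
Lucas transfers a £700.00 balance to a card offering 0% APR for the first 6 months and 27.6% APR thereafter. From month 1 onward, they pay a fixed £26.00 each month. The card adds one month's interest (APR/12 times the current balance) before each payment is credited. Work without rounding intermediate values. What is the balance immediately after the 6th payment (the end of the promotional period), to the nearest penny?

£544.00

Promo months 1–6 at r₀ = 0%/12 = 0; months 7+ at r₁ = 27.6%/12 = 0.023.
After month 6 (no interest yet): B = £700.00 − 6·£26.00 = £544.00.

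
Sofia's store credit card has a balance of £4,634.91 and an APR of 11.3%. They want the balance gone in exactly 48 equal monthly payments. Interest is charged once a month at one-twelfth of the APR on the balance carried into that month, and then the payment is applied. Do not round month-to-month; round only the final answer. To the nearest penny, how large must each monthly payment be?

£120.47

Monthly rate r = 11.3%/12 = 0.941667% = 0.00941667.
Level-payment amortization: P = B₀·r / (1 − (1+r)^(−n)) = 4634.91·0.00941667 / (1 − 1.00942^(−48)).
Denominator 1 − (1+r)^(−48) = 0.362298581.
P = 43.6454 / 0.362298581 ≈ 120.47.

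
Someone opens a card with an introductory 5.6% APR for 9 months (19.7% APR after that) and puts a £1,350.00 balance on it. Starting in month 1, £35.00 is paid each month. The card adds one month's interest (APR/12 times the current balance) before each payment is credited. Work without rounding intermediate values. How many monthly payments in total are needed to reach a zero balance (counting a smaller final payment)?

Promo months 1–9 at r₀ = 5.6%/12 = 0.00466667; months 10+ at r₁ = 19.7%/12 = 0.0164167.
After month 9: iterate B ← B·(1+r₀) − £35.00 for 9 months → £1,086.83.
Then at r₁ with £35.00/mo: n₂ = −ln(1 − r₁·B/P)/ln(1+r₁) ≈ 43.78 → 44 more payments.

53 months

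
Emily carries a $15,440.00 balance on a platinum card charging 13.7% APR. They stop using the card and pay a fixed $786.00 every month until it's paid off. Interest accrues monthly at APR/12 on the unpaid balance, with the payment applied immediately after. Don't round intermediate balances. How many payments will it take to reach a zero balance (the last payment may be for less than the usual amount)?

23 months

Monthly rate r = 13.7%/12 = 1.14167% = 0.0114167.
Recurrence: B ← B·(1+r) − $786.00.
Month 1: interest $176.27; balance after payment $14,830.27.
Month 2: interest $169.31; balance after payment $14,213.59.
Closed form: n = −ln(1 − rB₀/P)/ln(1+r) = −ln(0.77573)/ln(1.01142) ≈ 22.370, so the balance reaches zero during payment 23.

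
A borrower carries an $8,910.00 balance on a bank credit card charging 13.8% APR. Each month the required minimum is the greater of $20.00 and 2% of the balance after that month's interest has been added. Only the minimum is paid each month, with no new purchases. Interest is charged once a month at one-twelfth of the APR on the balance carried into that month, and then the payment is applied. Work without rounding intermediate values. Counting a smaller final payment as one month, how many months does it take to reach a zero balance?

325 months

Monthly rate r = 13.8%/12 = 1.15% = 0.0115.
While 2% of the post-interest balance exceeds $20.00, each month B ← (B·(1+r))·(1 − 0.02), i.e. B shrinks by the factor (1+r)·0.98 = 0.99127.
This holds for months 1–251. Entering month 252 the balance is $986.42; 2% of the post-interest balance is now below $20.00, so the flat $20.00 minimum applies from here.
From month 252 a fixed $20.00 at rate r clears $986.42 in 74 more payments. Total: 251 + 74 = 325 months.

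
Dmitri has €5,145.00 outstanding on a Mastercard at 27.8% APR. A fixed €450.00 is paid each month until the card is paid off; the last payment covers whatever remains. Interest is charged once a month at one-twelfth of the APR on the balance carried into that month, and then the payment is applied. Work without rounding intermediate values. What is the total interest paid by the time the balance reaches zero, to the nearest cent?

Monthly rate r = 27.8%/12 = 2.31667% = 0.0231667.
Payoff takes n = ⌈−ln(1 − rB₀/P)/ln(1+r)⌉ = ⌈13.436⌉ = 14 payments; the last is €197.36.
Total paid = 13·€450.00 + €197.36 = €6,047.36.
Total interest = total paid − principal = €6,047.36 − €5,145.00 = €902.36.

€902.36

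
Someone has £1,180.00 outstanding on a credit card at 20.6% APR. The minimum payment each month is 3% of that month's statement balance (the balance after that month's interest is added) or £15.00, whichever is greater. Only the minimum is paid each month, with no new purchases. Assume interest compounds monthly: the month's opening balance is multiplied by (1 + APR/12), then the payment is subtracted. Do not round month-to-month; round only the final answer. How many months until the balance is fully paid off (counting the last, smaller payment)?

114 months

Monthly rate r = 20.6%/12 = 1.71667% = 0.0171667.
While 3% of the post-interest balance exceeds £15.00, each month B ← (B·(1+r))·(1 − 0.03), i.e. B shrinks by the factor (1+r)·0.97 = 0.98665.
This holds for months 1–66. Entering month 67 the balance is £486.07; 3% of the post-interest balance is now below £15.00, so the flat £15.00 minimum applies from here.
From month 67 a fixed £15.00 at rate r clears £486.07 in 48 more payments. Total: 66 + 48 = 114 months.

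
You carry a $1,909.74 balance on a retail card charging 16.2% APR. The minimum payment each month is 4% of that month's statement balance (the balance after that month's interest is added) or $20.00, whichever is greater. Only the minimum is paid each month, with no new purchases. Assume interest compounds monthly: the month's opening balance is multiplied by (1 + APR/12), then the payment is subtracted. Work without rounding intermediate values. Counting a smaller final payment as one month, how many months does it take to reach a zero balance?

Monthly rate r = 16.2%/12 = 1.35% = 0.0135.
While 4% of the post-interest balance exceeds $20.00, each month B ← (B·(1+r))·(1 − 0.04), i.e. B shrinks by the factor (1+r)·0.96 = 0.97296.
This holds for months 1–50. Entering month 51 the balance is $484.98; 4% of the post-interest balance is now below $20.00, so the flat $20.00 minimum applies from here.
From month 51 a fixed $20.00 at rate r clears $484.98 in 30 more payments. Total: 50 + 30 = 80 months.

80 months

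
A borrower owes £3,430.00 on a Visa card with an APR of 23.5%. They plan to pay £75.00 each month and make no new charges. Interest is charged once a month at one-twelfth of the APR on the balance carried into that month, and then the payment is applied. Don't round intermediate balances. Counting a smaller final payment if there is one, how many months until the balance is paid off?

Monthly rate r = 23.5%/12 = 1.95833% = 0.0195833.
Recurrence: B ← B·(1+r) − £75.00.
Month 1: interest £67.17; balance after payment £3,422.17.
Month 2: interest £67.02; balance after payment £3,414.19.
Closed form: n = −ln(1 − rB₀/P)/ln(1+r) = −ln(0.10439)/ln(1.01958) ≈ 116.512, so the balance reaches zero during payment 117.

117 months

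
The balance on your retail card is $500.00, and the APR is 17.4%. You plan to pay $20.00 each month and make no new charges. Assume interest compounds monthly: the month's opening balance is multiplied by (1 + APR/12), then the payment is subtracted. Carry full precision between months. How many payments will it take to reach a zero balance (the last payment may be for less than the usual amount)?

32 months

Monthly rate r = 17.4%/12 = 1.45% = 0.0145.
Recurrence: B ← B·(1+r) − $20.00.
Month 1: interest $7.25; balance after payment $487.25.
Month 2: interest $7.07; balance after payment $474.32.
Closed form: n = −ln(1 − rB₀/P)/ln(1+r) = −ln(0.6375)/ln(1.0145) ≈ 31.273, so the balance reaches zero during payment 32.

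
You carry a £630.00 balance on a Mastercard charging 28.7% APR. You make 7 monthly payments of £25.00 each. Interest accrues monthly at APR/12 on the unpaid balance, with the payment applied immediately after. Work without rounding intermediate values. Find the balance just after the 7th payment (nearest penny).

£555.28

Monthly rate r = 28.7%/12 = 2.39167% = 0.0239167.
Each month: B ← B·(1+r) − £25.00.
Month 1: interest £15.07; balance after payment £620.07.
Month 2: interest £14.83; balance after payment £609.90.
Month 3: interest £14.59; balance after payment £599.48.
Month 4: interest £14.34; balance after payment £588.82.
Month 5: interest £14.08; balance after payment £577.90.
Month 6: interest £13.82; balance after payment £566.73.
Month 7: interest £13.55; balance after payment £555.28.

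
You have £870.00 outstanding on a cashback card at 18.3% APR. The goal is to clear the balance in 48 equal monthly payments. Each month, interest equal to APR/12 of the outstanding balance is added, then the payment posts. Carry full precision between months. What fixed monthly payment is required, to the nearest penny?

Monthly rate r = 18.3%/12 = 1.525% = 0.01525.
Level-payment amortization: P = B₀·r / (1 − (1+r)^(−n)) = 870.00·0.01525 / (1 − 1.01525^(−48)).
Denominator 1 − (1+r)^(−48) = 0.516389092.
P = 13.2675 / 0.516389092 ≈ 25.69.

£25.69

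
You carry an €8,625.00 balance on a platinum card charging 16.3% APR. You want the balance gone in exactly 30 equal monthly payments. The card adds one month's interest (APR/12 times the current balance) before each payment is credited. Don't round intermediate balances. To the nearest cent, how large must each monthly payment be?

Monthly rate r = 16.3%/12 = 1.35833% = 0.0135833.
Level-payment amortization: P = B₀·r / (1 − (1+r)^(−n)) = 8625.00·0.0135833 / (1 − 1.01358^(−30)).
Denominator 1 − (1+r)^(−30) = 0.332861231.
P = 117.156 / 0.332861231 ≈ 351.97.

€351.97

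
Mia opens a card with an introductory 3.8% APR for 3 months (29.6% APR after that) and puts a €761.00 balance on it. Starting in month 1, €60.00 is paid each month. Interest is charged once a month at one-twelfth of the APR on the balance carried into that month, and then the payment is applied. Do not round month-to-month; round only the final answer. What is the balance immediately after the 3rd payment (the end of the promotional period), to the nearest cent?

€587.68

Promo months 1–3 at r₀ = 3.8%/12 = 0.00316667; months 4+ at r₁ = 29.6%/12 = 0.0246667.
After month 3: iterate B ← B·(1+r₀) − €60.00 for 3 months → €587.68.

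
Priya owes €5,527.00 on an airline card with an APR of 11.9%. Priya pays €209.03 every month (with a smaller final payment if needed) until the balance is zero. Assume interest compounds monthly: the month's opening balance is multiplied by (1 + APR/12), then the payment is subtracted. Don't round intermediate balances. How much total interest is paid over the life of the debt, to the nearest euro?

Monthly rate r = 11.9%/12 = 0.991667% = 0.00991667.
Payoff takes n = ⌈−ln(1 − rB₀/P)/ln(1+r)⌉ = ⌈30.817⌉ = 31 payments; the last is €170.87.
Total paid = 30·€209.03 + €170.87 = €6,441.77.
Total interest = total paid − principal = €6,441.77 − €5,527.00 = €914.77.

€915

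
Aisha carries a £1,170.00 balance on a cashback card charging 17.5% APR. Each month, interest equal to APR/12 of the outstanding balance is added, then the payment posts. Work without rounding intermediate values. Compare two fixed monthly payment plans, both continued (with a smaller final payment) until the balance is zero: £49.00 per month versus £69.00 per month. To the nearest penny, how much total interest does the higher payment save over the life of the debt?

£94.83

Monthly rate r = 17.5%/12 = 1.45833% = 0.0145833.
At £49.00/mo: n = ⌈−ln(1 − rB₀/P)/ln(1+r)⌉ = 30 payments (last £27.76); total interest = total paid − £1,170.00 = £278.76.
At £69.00/mo: 20 payments (last £42.93); total interest £183.93.
Interest saved = £278.76 − £183.93 = £94.83.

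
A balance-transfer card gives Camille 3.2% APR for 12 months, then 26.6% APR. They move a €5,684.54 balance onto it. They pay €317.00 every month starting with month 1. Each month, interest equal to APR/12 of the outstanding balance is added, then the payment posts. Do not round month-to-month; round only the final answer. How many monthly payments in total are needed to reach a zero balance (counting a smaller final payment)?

19 months

Promo months 1–12 at r₀ = 3.2%/12 = 0.00266667; months 13+ at r₁ = 26.6%/12 = 0.0221667.
After month 12: iterate B ← B·(1+r₀) − €317.00 for 12 months → €2,008.85.
Then at r₁ with €317.00/mo: n₂ = −ln(1 − r₁·B/P)/ln(1+r₁) ≈ 6.90 → 7 more payments.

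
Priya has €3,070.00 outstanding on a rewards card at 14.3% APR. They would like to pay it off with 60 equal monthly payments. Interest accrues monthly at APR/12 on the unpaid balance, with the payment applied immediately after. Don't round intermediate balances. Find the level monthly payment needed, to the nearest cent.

Monthly rate r = 14.3%/12 = 1.19167% = 0.0119167.
Level-payment amortization: P = B₀·r / (1 − (1+r)^(−n)) = 3070.00·0.0119167 / (1 − 1.01192^(−60)).
Denominator 1 − (1+r)^(−60) = 0.508735862.
P = 36.5842 / 0.508735862 ≈ 71.91.

€71.91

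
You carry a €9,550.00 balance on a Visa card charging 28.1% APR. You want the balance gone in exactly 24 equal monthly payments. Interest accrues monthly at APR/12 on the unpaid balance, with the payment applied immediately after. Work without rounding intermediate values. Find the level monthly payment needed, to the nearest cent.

Monthly rate r = 28.1%/12 = 2.34167% = 0.0234167.
Level-payment amortization: P = B₀·r / (1 − (1+r)^(−n)) = 9550.00·0.0234167 / (1 − 1.02342^(−24)).
Denominator 1 − (1+r)^(−24) = 0.426226677.
P = 223.629 / 0.426226677 ≈ 524.67.

€524.67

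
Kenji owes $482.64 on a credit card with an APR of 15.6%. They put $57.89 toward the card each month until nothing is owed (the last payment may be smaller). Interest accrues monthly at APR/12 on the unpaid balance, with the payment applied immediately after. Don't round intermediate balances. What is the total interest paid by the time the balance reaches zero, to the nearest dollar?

Monthly rate r = 15.6%/12 = 1.3% = 0.013.
Payoff takes n = ⌈−ln(1 − rB₀/P)/ln(1+r)⌉ = ⌈8.882⌉ = 9 payments; the last is $51.09.
Total paid = 8·$57.89 + $51.09 = $514.21.
Total interest = total paid − principal = $514.21 − $482.64 = $31.57.

$32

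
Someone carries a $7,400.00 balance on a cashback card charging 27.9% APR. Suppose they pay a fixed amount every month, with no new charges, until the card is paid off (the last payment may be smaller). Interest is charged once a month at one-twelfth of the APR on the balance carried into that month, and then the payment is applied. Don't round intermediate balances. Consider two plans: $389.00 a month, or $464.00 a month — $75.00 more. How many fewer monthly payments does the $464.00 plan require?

Monthly rate r = 27.9%/12 = 2.325% = 0.02325.
At $389.00/mo: n = ⌈−ln(1 − rB₀/P)/ln(1+r)⌉ = 26 payments (last $158.76); total interest = total paid − $7,400.00 = $2,483.76.
At $464.00/mo: 21 payments (last $73.90); total interest $1,953.90.
Payments saved = 26 − 21 = 5.

5 fewer payments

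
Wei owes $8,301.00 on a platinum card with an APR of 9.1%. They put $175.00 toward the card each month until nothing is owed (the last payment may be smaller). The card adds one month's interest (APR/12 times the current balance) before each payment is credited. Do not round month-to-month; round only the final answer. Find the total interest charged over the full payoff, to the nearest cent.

$2,026.45

Monthly rate r = 9.1%/12 = 0.758333% = 0.00758333.
Payoff takes n = ⌈−ln(1 − rB₀/P)/ln(1+r)⌉ = ⌈59.014⌉ = 60 payments; the last is $2.45.
Total paid = 59·$175.00 + $2.45 = $10,327.45.
Total interest = total paid − principal = $10,327.45 − $8,301.00 = $2,026.45.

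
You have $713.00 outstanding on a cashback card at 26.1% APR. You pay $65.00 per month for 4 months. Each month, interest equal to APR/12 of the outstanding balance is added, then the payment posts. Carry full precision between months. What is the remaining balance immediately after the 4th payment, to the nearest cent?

Monthly rate r = 26.1%/12 = 2.175% = 0.02175.
Each month: B ← B·(1+r) − $65.00.
Month 1: interest $15.51; balance after payment $663.51.
Month 2: interest $14.43; balance after payment $612.94.
Month 3: interest $13.33; balance after payment $561.27.
Month 4: interest $12.21; balance after payment $508.48.

$508.48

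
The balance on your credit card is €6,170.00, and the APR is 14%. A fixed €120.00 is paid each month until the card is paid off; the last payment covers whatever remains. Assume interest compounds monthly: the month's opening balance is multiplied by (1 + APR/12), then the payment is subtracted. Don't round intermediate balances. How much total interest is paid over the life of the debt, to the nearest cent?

Monthly rate r = 14%/12 = 1.16667% = 0.0116667.
Payoff takes n = ⌈−ln(1 − rB₀/P)/ln(1+r)⌉ = ⌈78.967⌉ = 79 payments; the last is €116.01.
Total paid = 78·€120.00 + €116.01 = €9,476.01.
Total interest = total paid − principal = €9,476.01 − €6,170.00 = €3,306.01.

€3,306.01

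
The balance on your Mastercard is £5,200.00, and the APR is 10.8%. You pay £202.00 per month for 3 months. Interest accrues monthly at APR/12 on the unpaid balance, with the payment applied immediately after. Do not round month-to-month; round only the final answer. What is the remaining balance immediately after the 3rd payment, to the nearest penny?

£4,730.20

Monthly rate r = 10.8%/12 = 0.9% = 0.009.
Each month: B ← B·(1+r) − £202.00.
Month 1: interest £46.80; balance after payment £5,044.80.
Month 2: interest £45.40; balance after payment £4,888.20.
Month 3: interest £43.99; balance after payment £4,730.20.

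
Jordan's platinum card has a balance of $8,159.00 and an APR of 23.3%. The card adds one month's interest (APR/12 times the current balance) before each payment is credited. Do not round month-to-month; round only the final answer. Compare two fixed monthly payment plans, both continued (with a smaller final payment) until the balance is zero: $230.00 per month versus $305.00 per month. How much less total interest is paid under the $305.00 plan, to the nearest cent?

Monthly rate r = 23.3%/12 = 1.94167% = 0.0194167.
At $230.00/mo: n = ⌈−ln(1 − rB₀/P)/ln(1+r)⌉ = 61 payments (last $161.18); total interest = total paid − $8,159.00 = $5,802.18.
At $305.00/mo: 39 payments (last $31.72); total interest $3,462.72.
Interest saved = $5,802.18 − $3,462.72 = $2,339.46.

$2,339.46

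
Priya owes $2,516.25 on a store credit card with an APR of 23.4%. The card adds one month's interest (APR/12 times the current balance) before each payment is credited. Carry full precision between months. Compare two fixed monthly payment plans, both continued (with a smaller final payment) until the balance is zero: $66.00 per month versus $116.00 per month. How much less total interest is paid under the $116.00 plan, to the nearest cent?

Monthly rate r = 23.4%/12 = 1.95% = 0.0195.
At $66.00/mo: n = ⌈−ln(1 − rB₀/P)/ln(1+r)⌉ = 71 payments (last $29.28); total interest = total paid − $2,516.25 = $2,133.03.
At $116.00/mo: 29 payments (last $55.25); total interest $787.00.
Interest saved = $2,133.03 − $787.00 = $1,346.03.

$1,346.03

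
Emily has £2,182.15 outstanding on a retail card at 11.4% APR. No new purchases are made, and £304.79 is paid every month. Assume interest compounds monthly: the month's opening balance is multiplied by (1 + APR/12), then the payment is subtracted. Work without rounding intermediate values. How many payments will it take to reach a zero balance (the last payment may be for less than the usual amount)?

8 months

Monthly rate r = 11.4%/12 = 0.95% = 0.0095.
Recurrence: B ← B·(1+r) − £304.79.
Month 1: interest £20.73; balance after payment £1,898.09.
Month 2: interest £18.03; balance after payment £1,611.33.
Closed form: n = −ln(1 − rB₀/P)/ln(1+r) = −ln(0.93198)/ln(1.0095) ≈ 7.450, so the balance reaches zero during payment 8.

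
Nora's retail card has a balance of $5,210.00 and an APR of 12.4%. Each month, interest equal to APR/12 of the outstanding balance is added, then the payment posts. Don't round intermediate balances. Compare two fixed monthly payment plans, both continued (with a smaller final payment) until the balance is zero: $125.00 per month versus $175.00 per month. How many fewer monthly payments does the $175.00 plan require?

Monthly rate r = 12.4%/12 = 1.03333% = 0.0103333.
At $125.00/mo: n = ⌈−ln(1 − rB₀/P)/ln(1+r)⌉ = 55 payments (last $99.80); total interest = total paid − $5,210.00 = $1,639.80.
At $175.00/mo: 36 payments (last $133.55); total interest $1,048.55.
Payments saved = 55 − 36 = 19.

19 fewer payments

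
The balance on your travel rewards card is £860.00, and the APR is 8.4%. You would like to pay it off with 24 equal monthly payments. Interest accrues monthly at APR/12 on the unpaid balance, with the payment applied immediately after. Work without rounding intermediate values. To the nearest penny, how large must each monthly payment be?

£39.05

Monthly rate r = 8.4%/12 = 0.7% = 0.007.
Level-payment amortization: P = B₀·r / (1 − (1+r)^(−n)) = 860.00·0.007 / (1 − 1.007^(−24)).
Denominator 1 − (1+r)^(−24) = 0.15415126.
P = 6.02 / 0.15415126 ≈ 39.05.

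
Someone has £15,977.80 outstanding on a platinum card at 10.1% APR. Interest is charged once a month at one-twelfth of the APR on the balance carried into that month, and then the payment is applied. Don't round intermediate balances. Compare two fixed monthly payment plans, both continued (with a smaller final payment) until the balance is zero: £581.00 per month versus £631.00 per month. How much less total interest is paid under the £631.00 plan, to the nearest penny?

£204.99

Monthly rate r = 10.1%/12 = 0.841667% = 0.00841667.
At £581.00/mo: n = ⌈−ln(1 − rB₀/P)/ln(1+r)⌉ = 32 payments (last £239.15); total interest = total paid − £15,977.80 = £2,272.35.
At £631.00/mo: 29 payments (last £377.16); total interest £2,067.36.
Interest saved = £2,272.35 − £2,067.36 = £204.99.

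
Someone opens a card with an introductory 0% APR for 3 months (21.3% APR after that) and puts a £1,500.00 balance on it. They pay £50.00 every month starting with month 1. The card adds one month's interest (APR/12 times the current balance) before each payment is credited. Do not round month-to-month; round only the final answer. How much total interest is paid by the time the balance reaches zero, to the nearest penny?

£504.29

Promo months 1–3 at r₀ = 0%/12 = 0; months 4+ at r₁ = 21.3%/12 = 0.01775.
After month 3 (no interest yet): B = £1,500.00 − 3·£50.00 = £1,350.00.
Then at r₁ with £50.00/mo: n₂ = −ln(1 − r₁·B/P)/ln(1+r₁) ≈ 37.09 → 38 more payments.
Total paid = 40·£50.00 + £4.29 = £2,004.29; interest = £2,004.29 − £1,500.00 = £504.29.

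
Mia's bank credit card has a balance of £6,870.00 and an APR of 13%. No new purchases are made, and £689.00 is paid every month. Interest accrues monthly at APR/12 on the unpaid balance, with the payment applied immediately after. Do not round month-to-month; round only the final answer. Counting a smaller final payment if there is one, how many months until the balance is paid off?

11 payments

Monthly rate r = 13%/12 = 1.08333% = 0.0108333.
Recurrence: B ← B·(1+r) − £689.00.
Month 1: interest £74.42; balance after payment £6,255.43.
Month 2: interest £67.77; balance after payment £5,634.19.
Closed form: n = −ln(1 − rB₀/P)/ln(1+r) = −ln(0.89198)/ln(1.01083) ≈ 10.609, so the balance reaches zero during payment 11.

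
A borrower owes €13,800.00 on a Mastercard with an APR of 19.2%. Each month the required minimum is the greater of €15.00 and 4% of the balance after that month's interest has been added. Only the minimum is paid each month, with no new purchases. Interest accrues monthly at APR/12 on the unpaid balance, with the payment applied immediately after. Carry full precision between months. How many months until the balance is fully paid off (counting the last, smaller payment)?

177 months

Monthly rate r = 19.2%/12 = 1.6% = 0.016.
While 4% of the post-interest balance exceeds €15.00, each month B ← (B·(1+r))·(1 − 0.04), i.e. B shrinks by the factor (1+r)·0.96 = 0.97536.
This holds for months 1–146. Entering month 147 the balance is €361.38; 4% of the post-interest balance is now below €15.00, so the flat €15.00 minimum applies from here.
From month 147 a fixed €15.00 at rate r clears €361.38 in 31 more payments. Total: 146 + 31 = 177 months.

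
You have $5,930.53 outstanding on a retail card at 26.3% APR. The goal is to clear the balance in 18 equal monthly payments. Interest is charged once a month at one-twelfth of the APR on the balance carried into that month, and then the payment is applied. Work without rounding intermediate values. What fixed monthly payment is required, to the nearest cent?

$402.28

Monthly rate r = 26.3%/12 = 2.19167% = 0.0219167.
Level-payment amortization: P = B₀·r / (1 − (1+r)^(−n)) = 5930.53·0.0219167 / (1 − 1.02192^(−18)).
Denominator 1 − (1+r)^(−18) = 0.323104978.
P = 129.977 / 0.323104978 ≈ 402.28.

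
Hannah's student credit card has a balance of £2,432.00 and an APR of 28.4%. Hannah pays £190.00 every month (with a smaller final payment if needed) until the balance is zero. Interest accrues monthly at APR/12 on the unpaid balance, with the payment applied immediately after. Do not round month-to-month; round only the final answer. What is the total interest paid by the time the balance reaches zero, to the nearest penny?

£499.85

Monthly rate r = 28.4%/12 = 2.36667% = 0.0236667.
Payoff takes n = ⌈−ln(1 − rB₀/P)/ln(1+r)⌉ = ⌈15.428⌉ = 16 payments; the last is £81.85.
Total paid = 15·£190.00 + £81.85 = £2,931.85.
Total interest = total paid − principal = £2,931.85 − £2,432.00 = £499.85.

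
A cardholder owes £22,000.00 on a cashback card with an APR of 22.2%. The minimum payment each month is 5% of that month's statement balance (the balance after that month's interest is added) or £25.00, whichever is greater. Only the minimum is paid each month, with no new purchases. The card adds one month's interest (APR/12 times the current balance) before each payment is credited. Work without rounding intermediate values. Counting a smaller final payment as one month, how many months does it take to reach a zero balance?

140 months

Monthly rate r = 22.2%/12 = 1.85% = 0.0185.
While 5% of the post-interest balance exceeds £25.00, each month B ← (B·(1+r))·(1 − 0.05), i.e. B shrinks by the factor (1+r)·0.95 = 0.96757.
This holds for months 1–116. Entering month 117 the balance is £480.66; 5% of the post-interest balance is now below £25.00, so the flat £25.00 minimum applies from here.
From month 117 a fixed £25.00 at rate r clears £480.66 in 24 more payments. Total: 116 + 24 = 140 months.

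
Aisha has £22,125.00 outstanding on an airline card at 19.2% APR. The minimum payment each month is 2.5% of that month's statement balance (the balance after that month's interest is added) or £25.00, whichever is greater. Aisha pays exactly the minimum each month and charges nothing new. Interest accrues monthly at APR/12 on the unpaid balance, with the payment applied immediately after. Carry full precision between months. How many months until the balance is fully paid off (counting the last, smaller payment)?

Monthly rate r = 19.2%/12 = 1.6% = 0.016.
While 2.5% of the post-interest balance exceeds £25.00, each month B ← (B·(1+r))·(1 − 0.025), i.e. B shrinks by the factor (1+r)·0.975 = 0.9906.
This holds for months 1–330. Entering month 331 the balance is £980.23; 2.5% of the post-interest balance is now below £25.00, so the flat £25.00 minimum applies from here.
From month 331 a fixed £25.00 at rate r clears £980.23 in 63 more payments. Total: 330 + 63 = 393 months.

393 months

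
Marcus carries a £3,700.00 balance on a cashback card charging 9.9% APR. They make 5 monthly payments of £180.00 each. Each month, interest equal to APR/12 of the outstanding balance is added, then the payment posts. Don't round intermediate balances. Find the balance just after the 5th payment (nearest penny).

Monthly rate r = 9.9%/12 = 0.825% = 0.00825.
Each month: B ← B·(1+r) − £180.00.
Month 1: interest £30.53; balance after payment £3,550.53.
Month 2: interest £29.29; balance after payment £3,399.82.
Month 3: interest £28.05; balance after payment £3,247.87.
Month 4: interest £26.79; balance after payment £3,094.66.
Month 5: interest £25.53; balance after payment £2,940.19.

£2,940.19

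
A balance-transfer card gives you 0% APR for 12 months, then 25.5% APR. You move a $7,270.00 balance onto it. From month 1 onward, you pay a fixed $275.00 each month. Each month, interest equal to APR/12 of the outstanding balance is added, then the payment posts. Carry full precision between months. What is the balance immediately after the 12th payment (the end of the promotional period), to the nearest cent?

Promo months 1–12 at r₀ = 0%/12 = 0; months 13+ at r₁ = 25.5%/12 = 0.02125.
After month 12 (no interest yet): B = $7,270.00 − 12·$275.00 = $3,970.00.

$3,970.00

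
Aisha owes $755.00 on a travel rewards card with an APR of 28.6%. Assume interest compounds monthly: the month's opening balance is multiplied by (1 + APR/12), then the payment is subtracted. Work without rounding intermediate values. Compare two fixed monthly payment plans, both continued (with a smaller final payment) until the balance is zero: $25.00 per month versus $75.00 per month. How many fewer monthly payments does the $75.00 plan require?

43 fewer payments

Monthly rate r = 28.6%/12 = 2.38333% = 0.0238333.
At $25.00/mo: n = ⌈−ln(1 − rB₀/P)/ln(1+r)⌉ = 55 payments (last $0.25); total interest = total paid − $755.00 = $595.25.
At $75.00/mo: 12 payments (last $48.74); total interest $118.74.
Payments saved = 55 − 12 = 43.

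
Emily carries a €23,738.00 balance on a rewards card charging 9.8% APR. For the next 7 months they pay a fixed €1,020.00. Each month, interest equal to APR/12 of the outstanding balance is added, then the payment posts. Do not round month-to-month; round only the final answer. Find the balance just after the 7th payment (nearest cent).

€17,811.40

Monthly rate r = 9.8%/12 = 0.816667% = 0.00816667.
Each month: B ← B·(1+r) − €1,020.00.
Month 1: interest €193.86; balance after payment €22,911.86.
Month 2: interest €187.11; balance after payment €22,078.97.
Month 3: interest €180.31; balance after payment €21,239.29.
Month 4: interest €173.45; balance after payment €20,392.74.
Month 5: interest €166.54; balance after payment €19,539.28.
Month 6: interest €159.57; balance after payment €18,678.85.
Month 7: interest €152.54; balance after payment €17,811.40.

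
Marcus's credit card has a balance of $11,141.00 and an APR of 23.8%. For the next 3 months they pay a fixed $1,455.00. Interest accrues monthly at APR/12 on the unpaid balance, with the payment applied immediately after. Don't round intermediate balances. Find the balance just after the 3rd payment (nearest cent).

Monthly rate r = 23.8%/12 = 1.98333% = 0.0198333.
Each month: B ← B·(1+r) − $1,455.00.
Month 1: interest $220.96; balance after payment $9,906.96.
Month 2: interest $196.49; balance after payment $8,648.45.
Month 3: interest $171.53; balance after payment $7,364.98.

$7,364.98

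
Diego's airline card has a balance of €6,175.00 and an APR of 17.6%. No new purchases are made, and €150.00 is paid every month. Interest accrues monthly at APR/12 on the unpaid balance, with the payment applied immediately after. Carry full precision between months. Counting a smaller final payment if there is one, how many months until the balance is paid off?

Monthly rate r = 17.6%/12 = 1.46667% = 0.0146667.
Recurrence: B ← B·(1+r) − €150.00.
Month 1: interest €90.57; balance after payment €6,115.57.
Month 2: interest €89.69; balance after payment €6,055.26.
Closed form: n = −ln(1 − rB₀/P)/ln(1+r) = −ln(0.39622)/ln(1.01467) ≈ 63.583, so the balance reaches zero during payment 64.

64 months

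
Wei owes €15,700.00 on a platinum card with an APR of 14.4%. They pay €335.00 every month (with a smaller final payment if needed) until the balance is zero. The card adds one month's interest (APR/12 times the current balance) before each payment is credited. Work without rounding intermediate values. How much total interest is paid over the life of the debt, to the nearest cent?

Monthly rate r = 14.4%/12 = 1.2% = 0.012.
Payoff takes n = ⌈−ln(1 − rB₀/P)/ln(1+r)⌉ = ⌈69.281⌉ = 70 payments; the last is €94.52.
Total paid = 69·€335.00 + €94.52 = €23,209.52.
Total interest = total paid − principal = €23,209.52 − €15,700.00 = €7,509.52.

€7,509.52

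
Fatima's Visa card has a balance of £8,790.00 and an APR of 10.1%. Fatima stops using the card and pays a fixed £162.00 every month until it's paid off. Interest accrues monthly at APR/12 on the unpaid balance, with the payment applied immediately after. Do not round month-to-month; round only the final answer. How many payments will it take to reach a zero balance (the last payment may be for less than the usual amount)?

Monthly rate r = 10.1%/12 = 0.841667% = 0.00841667.
Recurrence: B ← B·(1+r) − £162.00.
Month 1: interest £73.98; balance after payment £8,701.98.
Month 2: interest £73.24; balance after payment £8,613.22.
Closed form: n = −ln(1 − rB₀/P)/ln(1+r) = −ln(0.54332)/ln(1.00842) ≈ 72.787, so the balance reaches zero during payment 73.

73 months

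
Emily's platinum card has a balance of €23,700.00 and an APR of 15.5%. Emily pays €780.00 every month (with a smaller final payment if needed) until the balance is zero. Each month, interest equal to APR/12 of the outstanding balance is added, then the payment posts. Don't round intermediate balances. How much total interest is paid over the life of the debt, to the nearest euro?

€6,589

Monthly rate r = 15.5%/12 = 1.29167% = 0.0129167.
Payoff takes n = ⌈−ln(1 − rB₀/P)/ln(1+r)⌉ = ⌈38.831⌉ = 39 payments; the last is €648.57.
Total paid = 38·€780.00 + €648.57 = €30,288.57.
Total interest = total paid − principal = €30,288.57 − €23,700.00 = €6,588.57.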